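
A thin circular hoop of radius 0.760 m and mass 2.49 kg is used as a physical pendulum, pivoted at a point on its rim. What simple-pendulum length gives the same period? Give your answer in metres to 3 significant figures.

The equivalent simple-pendulum length is L_eq = I/(md), where I is about the pivot and d = 0.7600 m.
I_cm = mR² = 1.438 kg·m², so I = I_cm + md² = 1.438 + 1.438 = 2.876 kg·m².
L_eq = 2.876/(2.49 × 0.7600) = 1.52 m.

1.52 m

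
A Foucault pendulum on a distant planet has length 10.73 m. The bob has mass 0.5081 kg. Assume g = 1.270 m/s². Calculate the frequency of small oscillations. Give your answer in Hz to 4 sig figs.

T = 2π√(L/g) = 2π√(10.73/1.270) = 18.263 s, so f = 1/T = 0.05475 Hz.

0.05475 Hz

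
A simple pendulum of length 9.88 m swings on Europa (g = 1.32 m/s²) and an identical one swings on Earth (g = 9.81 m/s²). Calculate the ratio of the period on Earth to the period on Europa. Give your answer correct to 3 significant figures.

T ∝ 1/√g, so T₂/T₁ = √(g₁/g₂) = √(1.32/9.81) = 0.367.

0.367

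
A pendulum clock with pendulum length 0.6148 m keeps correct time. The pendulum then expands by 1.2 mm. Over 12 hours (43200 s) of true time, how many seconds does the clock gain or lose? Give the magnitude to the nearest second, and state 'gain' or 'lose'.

T ∝ √L, so T'/T = √(0.61600/0.6148) = 1.00098.
In 43200 s of true time the clock registers 43200/1.00098 = 43157.9 s, so it loses 42 s.

lose 42 s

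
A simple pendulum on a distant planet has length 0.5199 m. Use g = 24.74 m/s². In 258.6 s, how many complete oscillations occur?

283

T = 2π√(L/g) = 2π√(0.5199/24.74) = 0.91084 s.
Number of complete oscillations = ⌊258.6/0.91084⌋ = ⌊283.92⌋ = 283.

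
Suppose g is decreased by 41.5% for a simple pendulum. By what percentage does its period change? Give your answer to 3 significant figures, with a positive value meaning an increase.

T ∝ 1/√g, so T'/T = 1/√(0.5850) = 1.307.
Percentage change in T = (1.307 − 1) × 100% = 30.7%.

30.7%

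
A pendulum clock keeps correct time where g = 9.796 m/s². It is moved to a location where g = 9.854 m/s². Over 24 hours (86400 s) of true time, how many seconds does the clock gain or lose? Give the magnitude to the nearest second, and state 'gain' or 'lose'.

gain 255 s

The clock's period scales as T ∝ 1/√g, so T'/T = √(9.796/9.854) = 0.997053.
In 86400 s of true time the clock registers 86400/0.997053 = 86655.4 s, so it gains 255 s.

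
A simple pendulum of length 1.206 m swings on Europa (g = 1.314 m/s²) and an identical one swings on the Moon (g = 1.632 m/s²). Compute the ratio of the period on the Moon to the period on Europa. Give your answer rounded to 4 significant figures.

T ∝ 1/√g, so T₂/T₁ = √(g₁/g₂) = √(1.314/1.632) = 0.8973.

0.8973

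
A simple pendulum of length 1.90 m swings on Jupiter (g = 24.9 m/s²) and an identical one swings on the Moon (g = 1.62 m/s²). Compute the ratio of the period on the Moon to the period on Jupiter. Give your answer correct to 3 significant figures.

3.92

T ∝ 1/√g, so T₂/T₁ = √(g₁/g₂) = √(24.9/1.62) = 3.92.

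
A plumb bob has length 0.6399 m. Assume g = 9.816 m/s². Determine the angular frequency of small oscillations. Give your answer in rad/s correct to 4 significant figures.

ω = √(g/L) = √(9.816/0.6399) = 3.917 rad/s.

3.917 rad/s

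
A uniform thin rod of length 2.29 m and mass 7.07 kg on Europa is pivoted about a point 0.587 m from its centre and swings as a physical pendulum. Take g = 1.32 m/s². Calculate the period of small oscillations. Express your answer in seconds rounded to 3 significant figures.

6.31 s

For a physical pendulum T = 2π√(I/(mgd)), with d = 0.5870 m from pivot to centre of mass.
I_cm = mL²/12 = 7.07 × 2.29²/12 = 3.090 kg·m²; I = I_cm + md² = 3.090 + 7.07 × 0.5870² = 5.526 kg·m².
T = 2π√(5.526/(7.07 × 1.32 × 0.5870)) = 6.31 s.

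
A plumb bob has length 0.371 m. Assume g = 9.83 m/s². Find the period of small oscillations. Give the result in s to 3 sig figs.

T = 2π√(L/g) = 2π√(0.371/9.83) = 2π × 0.1943 = 1.22 s.

1.22 s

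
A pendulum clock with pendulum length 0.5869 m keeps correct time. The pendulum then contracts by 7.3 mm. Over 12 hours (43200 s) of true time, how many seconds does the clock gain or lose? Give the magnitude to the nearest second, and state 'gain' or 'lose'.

T ∝ √L, so T'/T = √(0.57960/0.5869) = 0.993761.
In 43200 s of true time the clock registers 43200/0.993761 = 43471.2 s, so it gains 271 s.

gain 271 s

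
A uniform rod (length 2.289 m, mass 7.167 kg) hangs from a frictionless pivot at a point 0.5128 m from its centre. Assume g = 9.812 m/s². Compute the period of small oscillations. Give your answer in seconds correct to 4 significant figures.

For a physical pendulum T = 2π√(I/(mgd)), with d = 0.51280 m from pivot to centre of mass.
I_cm = mL²/12 = 7.167 × 2.289²/12 = 3.1293 kg·m²; I = I_cm + md² = 3.1293 + 7.167 × 0.51280² = 5.0140 kg·m².
T = 2π√(5.0140/(7.167 × 9.812 × 0.51280)) = 2.343 s.

2.343 s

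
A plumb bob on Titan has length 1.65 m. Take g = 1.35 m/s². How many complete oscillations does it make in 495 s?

71

T = 2π√(L/g) = 2π√(1.65/1.35) = 6.946 s.
Number of complete oscillations = ⌊495/6.946⌋ = ⌊71.26⌋ = 71.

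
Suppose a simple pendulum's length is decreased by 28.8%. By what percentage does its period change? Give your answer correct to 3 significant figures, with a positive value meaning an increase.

T ∝ √L, so T'/T = √(0.7120) = 0.8438.
Percentage change in T = (0.8438 − 1) × 100% = -15.6%.

-15.6%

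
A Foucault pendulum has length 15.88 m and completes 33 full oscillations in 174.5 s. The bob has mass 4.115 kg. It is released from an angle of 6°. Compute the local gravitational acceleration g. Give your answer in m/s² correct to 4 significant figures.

22.42 m/s²

T = 174.5/33 = 5.2879 s.
From T = 2π√(L/g), g = 4π²L/T² = 4π² × 15.88/5.2879² = 22.42 m/s².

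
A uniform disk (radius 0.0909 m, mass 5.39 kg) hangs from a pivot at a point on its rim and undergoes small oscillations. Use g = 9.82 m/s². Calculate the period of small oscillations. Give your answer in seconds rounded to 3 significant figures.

0.740 s

I_cm = ½mr² = 0.02227 kg·m². The pivot is at distance d = 0.0909 m from the centre of mass.
By the parallel-axis theorem, I = I_cm + md² = 0.02227 + 0.04454 = 0.06680 kg·m².
T = 2π√(I/(mgd)) = 2π√(0.06680/(5.39 × 9.82 × 0.0909)) = 0.740 s.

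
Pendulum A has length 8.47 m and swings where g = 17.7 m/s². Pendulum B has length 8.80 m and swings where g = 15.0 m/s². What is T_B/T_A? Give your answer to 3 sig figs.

T = 2π√(L/g), so T_B/T_A = √((L_B/g_B)/(L_A/g_A)) = √((8.80/15.0)/(8.47/17.7)) = 1.11.

1.11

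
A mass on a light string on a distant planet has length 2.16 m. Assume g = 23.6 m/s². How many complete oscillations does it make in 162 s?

T = 2π√(L/g) = 2π√(2.16/23.6) = 1.901 s.
Number of complete oscillations = ⌊162/1.901⌋ = ⌊85.22⌋ = 85.

85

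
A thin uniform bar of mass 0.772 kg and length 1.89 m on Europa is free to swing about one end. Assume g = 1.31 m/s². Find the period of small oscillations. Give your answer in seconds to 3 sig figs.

For a physical pendulum T = 2π√(I/(mgd)), with d = 0.9450 m from pivot to centre of mass.
I_cm = mL²/12 = 0.772 × 1.89²/12 = 0.2298 kg·m²; I = I_cm + md² = 0.2298 + 0.772 × 0.9450² = 0.9192 kg·m².
T = 2π√(0.9192/(0.772 × 1.31 × 0.9450)) = 6.16 s.

6.16 s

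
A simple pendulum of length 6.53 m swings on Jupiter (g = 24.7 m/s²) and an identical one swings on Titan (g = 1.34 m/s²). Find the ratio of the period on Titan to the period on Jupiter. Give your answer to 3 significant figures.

4.29

T ∝ 1/√g, so T₂/T₁ = √(g₁/g₂) = √(24.7/1.34) = 4.29.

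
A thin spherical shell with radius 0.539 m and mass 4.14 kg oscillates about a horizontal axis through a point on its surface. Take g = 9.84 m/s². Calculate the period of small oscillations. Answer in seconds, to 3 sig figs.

I_cm = (2/3)mr² = 0.8018 kg·m². The pivot is at distance d = 0.539 m from the centre of mass.
By the parallel-axis theorem, I = I_cm + md² = 0.8018 + 1.203 = 2.005 kg·m².
T = 2π√(I/(mgd)) = 2π√(2.005/(4.14 × 9.84 × 0.539)) = 1.90 s.

1.90 s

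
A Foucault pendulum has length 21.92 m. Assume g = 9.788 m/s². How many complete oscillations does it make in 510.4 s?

T = 2π√(L/g) = 2π√(21.92/9.788) = 9.4027 s.
Number of complete oscillations = ⌊510.4/9.4027⌋ = ⌊54.282⌋ = 54.

54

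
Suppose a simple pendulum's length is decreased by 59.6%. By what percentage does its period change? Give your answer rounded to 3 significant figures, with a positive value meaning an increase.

T ∝ √L, so T'/T = √(0.4040) = 0.6356.
Percentage change in T = (0.6356 − 1) × 100% = -36.4%.

-36.4%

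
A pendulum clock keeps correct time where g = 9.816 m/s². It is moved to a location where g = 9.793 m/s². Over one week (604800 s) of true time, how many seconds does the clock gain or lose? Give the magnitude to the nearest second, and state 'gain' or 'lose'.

lose 709 s

The clock's period scales as T ∝ 1/√g, so T'/T = √(9.816/9.793) = 1.00117.
In 604800 s of true time the clock registers 604800/1.00117 = 604091.0 s, so it loses 709 s.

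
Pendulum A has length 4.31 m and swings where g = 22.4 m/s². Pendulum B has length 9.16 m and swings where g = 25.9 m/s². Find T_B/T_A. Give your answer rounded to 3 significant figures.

T = 2π√(L/g), so T_B/T_A = √((L_B/g_B)/(L_A/g_A)) = √((9.16/25.9)/(4.31/22.4)) = 1.36.

1.36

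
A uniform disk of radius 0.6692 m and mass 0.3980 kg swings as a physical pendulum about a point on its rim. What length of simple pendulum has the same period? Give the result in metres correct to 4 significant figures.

The equivalent simple-pendulum length is L_eq = I/(md), where I is about the pivot and d = 0.66920 m.
I_cm = ½mR² = 0.089118 kg·m², so I = I_cm + md² = 0.089118 + 0.17824 = 0.26735 kg·m².
L_eq = 0.26735/(0.3980 × 0.66920) = 1.004 m.

1.004 m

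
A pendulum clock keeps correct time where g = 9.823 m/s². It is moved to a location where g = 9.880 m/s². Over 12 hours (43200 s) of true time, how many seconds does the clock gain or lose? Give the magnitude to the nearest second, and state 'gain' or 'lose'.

gain 125 s

The clock's period scales as T ∝ 1/√g, so T'/T = √(9.823/9.880) = 0.997111.
In 43200 s of true time the clock registers 43200/0.997111 = 43325.2 s, so it gains 125 s.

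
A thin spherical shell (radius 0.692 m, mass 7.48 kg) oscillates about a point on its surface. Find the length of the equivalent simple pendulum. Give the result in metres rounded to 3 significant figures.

1.15 m

The equivalent simple-pendulum length is L_eq = I/(md), where I is about the pivot and d = 0.6920 m.
I_cm = (2/3)mR² = 2.388 kg·m², so I = I_cm + md² = 2.388 + 3.582 = 5.970 kg·m².
L_eq = 5.970/(7.48 × 0.6920) = 1.15 m.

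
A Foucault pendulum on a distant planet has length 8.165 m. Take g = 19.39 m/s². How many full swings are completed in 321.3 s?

78

T = 2π√(L/g) = 2π√(8.165/19.39) = 4.0773 s.
Number of complete oscillations = ⌊321.3/4.0773⌋ = ⌊78.803⌋ = 78.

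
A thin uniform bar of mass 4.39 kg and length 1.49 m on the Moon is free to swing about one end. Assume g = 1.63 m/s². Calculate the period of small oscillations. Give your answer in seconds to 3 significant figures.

4.90 s

For a physical pendulum T = 2π√(I/(mgd)), with d = 0.7450 m from pivot to centre of mass.
I_cm = mL²/12 = 4.39 × 1.49²/12 = 0.8122 kg·m²; I = I_cm + md² = 0.8122 + 4.39 × 0.7450² = 3.249 kg·m².
T = 2π√(3.249/(4.39 × 1.63 × 0.7450)) = 4.90 s.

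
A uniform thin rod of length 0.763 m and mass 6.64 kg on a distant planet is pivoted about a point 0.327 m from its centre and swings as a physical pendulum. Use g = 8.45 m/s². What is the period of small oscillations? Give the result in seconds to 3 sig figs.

For a physical pendulum T = 2π√(I/(mgd)), with d = 0.3270 m from pivot to centre of mass.
I_cm = mL²/12 = 6.64 × 0.763²/12 = 0.3221 kg·m²; I = I_cm + md² = 0.3221 + 6.64 × 0.3270² = 1.032 kg·m².
T = 2π√(1.032/(6.64 × 8.45 × 0.3270)) = 1.49 s.

1.49 s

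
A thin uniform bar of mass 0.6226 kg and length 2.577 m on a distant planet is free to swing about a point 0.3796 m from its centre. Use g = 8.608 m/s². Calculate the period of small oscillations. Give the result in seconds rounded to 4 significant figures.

For a physical pendulum T = 2π√(I/(mgd)), with d = 0.37960 m from pivot to centre of mass.
I_cm = mL²/12 = 0.6226 × 2.577²/12 = 0.34455 kg·m²; I = I_cm + md² = 0.34455 + 0.6226 × 0.37960² = 0.43427 kg·m².
T = 2π√(0.43427/(0.6226 × 8.608 × 0.37960)) = 2.903 s.

2.903 s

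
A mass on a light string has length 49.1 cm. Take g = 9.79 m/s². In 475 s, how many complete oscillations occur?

T = 2π√(L/g) = 2π√(0.491/9.79) = 1.407 s.
Number of complete oscillations = ⌊475/1.407⌋ = ⌊337.6⌋ = 337.

337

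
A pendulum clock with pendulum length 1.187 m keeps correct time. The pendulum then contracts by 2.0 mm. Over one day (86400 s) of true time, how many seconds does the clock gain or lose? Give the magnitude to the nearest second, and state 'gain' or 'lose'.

T ∝ √L, so T'/T = √(1.18500/1.187) = 0.999157.
In 86400 s of true time the clock registers 86400/0.999157 = 86472.9 s, so it gains 73 s.

gain 73 s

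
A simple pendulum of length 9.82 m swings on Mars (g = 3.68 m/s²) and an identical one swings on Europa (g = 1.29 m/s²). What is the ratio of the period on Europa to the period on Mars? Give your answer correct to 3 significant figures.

1.69

T ∝ 1/√g, so T₂/T₁ = √(g₁/g₂) = √(3.68/1.29) = 1.69.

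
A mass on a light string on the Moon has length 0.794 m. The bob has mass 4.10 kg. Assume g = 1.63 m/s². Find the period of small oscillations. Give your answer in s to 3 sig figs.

4.39 s

T = 2π√(L/g) = 2π√(0.794/1.63) = 2π × 0.6979 = 4.39 s.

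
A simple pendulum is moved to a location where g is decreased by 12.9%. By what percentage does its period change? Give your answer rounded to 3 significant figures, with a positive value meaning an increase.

7.15%

T ∝ 1/√g, so T'/T = 1/√(0.8710) = 1.071.
Percentage change in T = (1.071 − 1) × 100% = 7.15%.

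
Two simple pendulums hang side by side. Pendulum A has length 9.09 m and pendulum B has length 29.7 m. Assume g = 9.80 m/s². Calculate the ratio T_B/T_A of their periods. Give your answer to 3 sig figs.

1.81

T ∝ √L, so T_B/T_A = √(L_B/L_A) = √(29.7/9.09) = 1.81.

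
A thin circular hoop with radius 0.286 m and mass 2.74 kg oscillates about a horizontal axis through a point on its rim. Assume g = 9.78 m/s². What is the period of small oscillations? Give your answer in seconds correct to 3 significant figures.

I_cm = mr² = 0.2241 kg·m². The pivot is at distance d = 0.286 m from the centre of mass.
By the parallel-axis theorem, I = I_cm + md² = 0.2241 + 0.2241 = 0.4482 kg·m².
T = 2π√(I/(mgd)) = 2π√(0.4482/(2.74 × 9.78 × 0.286)) = 1.52 s.

1.52 s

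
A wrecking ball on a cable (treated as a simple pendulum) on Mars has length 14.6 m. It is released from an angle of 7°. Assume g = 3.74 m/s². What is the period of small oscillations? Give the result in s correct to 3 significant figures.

T = 2π√(L/g) = 2π√(14.6/3.74) = 2π × 1.976 = 12.4 s.

12.4 s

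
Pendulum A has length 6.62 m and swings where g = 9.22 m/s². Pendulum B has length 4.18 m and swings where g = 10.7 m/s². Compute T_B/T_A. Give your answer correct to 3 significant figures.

0.738

T = 2π√(L/g), so T_B/T_A = √((L_B/g_B)/(L_A/g_A)) = √((4.18/10.7)/(6.62/9.22)) = 0.738.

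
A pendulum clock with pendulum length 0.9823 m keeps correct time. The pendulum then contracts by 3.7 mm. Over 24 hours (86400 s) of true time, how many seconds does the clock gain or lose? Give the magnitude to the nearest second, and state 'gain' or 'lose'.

T ∝ √L, so T'/T = √(0.97860/0.9823) = 0.998115.
In 86400 s of true time the clock registers 86400/0.998115 = 86563.2 s, so it gains 163 s.

gain 163 s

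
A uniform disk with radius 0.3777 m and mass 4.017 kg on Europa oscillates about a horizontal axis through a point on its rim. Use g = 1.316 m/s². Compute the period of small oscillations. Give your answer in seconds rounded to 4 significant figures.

4.123 s

I_cm = ½mr² = 0.28653 kg·m². The pivot is at distance d = 0.3777 m from the centre of mass.
By the parallel-axis theorem, I = I_cm + md² = 0.28653 + 0.57305 = 0.85958 kg·m².
T = 2π√(I/(mgd)) = 2π√(0.85958/(4.017 × 1.316 × 0.3777)) = 4.123 s.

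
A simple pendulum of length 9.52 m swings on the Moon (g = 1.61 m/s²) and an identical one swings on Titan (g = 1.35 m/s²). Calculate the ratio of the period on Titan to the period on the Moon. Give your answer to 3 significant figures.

T ∝ 1/√g, so T₂/T₁ = √(g₁/g₂) = √(1.61/1.35) = 1.09.

1.09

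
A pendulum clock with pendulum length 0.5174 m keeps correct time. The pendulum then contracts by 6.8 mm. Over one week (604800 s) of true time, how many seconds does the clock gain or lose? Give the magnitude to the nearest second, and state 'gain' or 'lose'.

T ∝ √L, so T'/T = √(0.51060/0.5174) = 0.993407.
In 604800 s of true time the clock registers 604800/0.993407 = 608813.9 s, so it gains 4014 s.

gain 4014 s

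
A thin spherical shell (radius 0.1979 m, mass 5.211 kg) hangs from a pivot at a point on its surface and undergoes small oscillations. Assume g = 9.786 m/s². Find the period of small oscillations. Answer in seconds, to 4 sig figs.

I_cm = (2/3)mr² = 0.13606 kg·m². The pivot is at distance d = 0.1979 m from the centre of mass.
By the parallel-axis theorem, I = I_cm + md² = 0.13606 + 0.20409 = 0.34014 kg·m².
T = 2π√(I/(mgd)) = 2π√(0.34014/(5.211 × 9.786 × 0.1979)) = 1.154 s.

1.154 s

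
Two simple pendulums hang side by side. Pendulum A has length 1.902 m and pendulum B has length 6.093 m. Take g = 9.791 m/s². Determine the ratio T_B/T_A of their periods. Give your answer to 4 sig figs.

1.790

T ∝ √L, so T_B/T_A = √(L_B/L_A) = √(6.093/1.902) = 1.790.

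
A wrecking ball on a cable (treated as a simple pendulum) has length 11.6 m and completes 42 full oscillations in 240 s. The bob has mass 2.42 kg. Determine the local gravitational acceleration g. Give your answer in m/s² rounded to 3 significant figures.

14.0 m/s²

T = 240/42 = 5.714 s.
From T = 2π√(L/g), g = 4π²L/T² = 4π² × 11.6/5.714² = 14.0 m/s².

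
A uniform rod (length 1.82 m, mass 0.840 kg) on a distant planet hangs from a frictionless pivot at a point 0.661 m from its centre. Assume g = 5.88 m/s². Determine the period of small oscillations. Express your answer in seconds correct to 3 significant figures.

For a physical pendulum T = 2π√(I/(mgd)), with d = 0.6610 m from pivot to centre of mass.
I_cm = mL²/12 = 0.840 × 1.82²/12 = 0.2319 kg·m²; I = I_cm + md² = 0.2319 + 0.840 × 0.6610² = 0.5989 kg·m².
T = 2π√(0.5989/(0.840 × 5.88 × 0.6610)) = 2.69 s.

2.69 s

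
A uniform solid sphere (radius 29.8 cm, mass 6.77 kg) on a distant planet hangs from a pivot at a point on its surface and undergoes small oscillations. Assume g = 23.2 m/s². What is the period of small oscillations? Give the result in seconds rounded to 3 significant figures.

I_cm = (2/5)mr² = 0.2405 kg·m². The pivot is at distance d = 0.298 m from the centre of mass.
By the parallel-axis theorem, I = I_cm + md² = 0.2405 + 0.6012 = 0.8417 kg·m².
T = 2π√(I/(mgd)) = 2π√(0.8417/(6.77 × 23.2 × 0.298)) = 0.843 s.

0.843 s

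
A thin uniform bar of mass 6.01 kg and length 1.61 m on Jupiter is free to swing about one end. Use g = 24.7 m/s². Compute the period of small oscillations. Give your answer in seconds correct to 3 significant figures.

For a physical pendulum T = 2π√(I/(mgd)), with d = 0.8050 m from pivot to centre of mass.
I_cm = mL²/12 = 6.01 × 1.61²/12 = 1.298 kg·m²; I = I_cm + md² = 1.298 + 6.01 × 0.8050² = 5.193 kg·m².
T = 2π√(5.193/(6.01 × 24.7 × 0.8050)) = 1.31 s.

1.31 s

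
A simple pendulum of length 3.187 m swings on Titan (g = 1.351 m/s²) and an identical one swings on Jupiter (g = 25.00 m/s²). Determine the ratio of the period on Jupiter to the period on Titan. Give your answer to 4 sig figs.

T ∝ 1/√g, so T₂/T₁ = √(g₁/g₂) = √(1.351/25.00) = 0.2325.

0.2325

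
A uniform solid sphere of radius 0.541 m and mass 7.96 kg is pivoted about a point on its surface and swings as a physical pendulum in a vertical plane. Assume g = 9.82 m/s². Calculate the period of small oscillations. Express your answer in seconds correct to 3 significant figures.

I_cm = (2/5)mr² = 0.9319 kg·m². The pivot is at distance d = 0.541 m from the centre of mass.
By the parallel-axis theorem, I = I_cm + md² = 0.9319 + 2.330 = 3.262 kg·m².
T = 2π√(I/(mgd)) = 2π√(3.262/(7.96 × 9.82 × 0.541)) = 1.74 s.

1.74 s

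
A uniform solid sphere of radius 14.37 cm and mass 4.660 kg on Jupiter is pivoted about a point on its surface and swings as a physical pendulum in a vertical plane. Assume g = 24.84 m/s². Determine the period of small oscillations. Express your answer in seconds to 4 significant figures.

0.5655 s

I_cm = (2/5)mr² = 0.038491 kg·m². The pivot is at distance d = 0.1437 m from the centre of mass.
By the parallel-axis theorem, I = I_cm + md² = 0.038491 + 0.096228 = 0.13472 kg·m².
T = 2π√(I/(mgd)) = 2π√(0.13472/(4.660 × 24.84 × 0.1437)) = 0.5655 s.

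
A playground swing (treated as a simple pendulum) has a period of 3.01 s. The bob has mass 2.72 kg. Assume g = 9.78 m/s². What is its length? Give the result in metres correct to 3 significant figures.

2.24 m

From T = 2π√(L/g), L = gT²/(4π²) = 9.78 × 3.010²/(4π²) = 2.24 m.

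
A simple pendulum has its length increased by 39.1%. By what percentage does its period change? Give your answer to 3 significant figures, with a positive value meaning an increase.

17.9%

T ∝ √L, so T'/T = √(1.391) = 1.179.
Percentage change in T = (1.179 − 1) × 100% = 17.9%.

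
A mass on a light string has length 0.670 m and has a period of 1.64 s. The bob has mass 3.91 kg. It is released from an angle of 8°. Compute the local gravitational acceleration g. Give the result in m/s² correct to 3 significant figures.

9.83 m/s²

From T = 2π√(L/g), g = 4π²L/T² = 4π² × 0.670/1.640² = 9.83 m/s².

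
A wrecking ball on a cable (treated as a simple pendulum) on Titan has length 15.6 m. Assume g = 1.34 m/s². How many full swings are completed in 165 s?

7

T = 2π√(L/g) = 2π√(15.6/1.34) = 21.44 s.
Number of complete oscillations = ⌊165/21.44⌋ = ⌊7.697⌋ = 7.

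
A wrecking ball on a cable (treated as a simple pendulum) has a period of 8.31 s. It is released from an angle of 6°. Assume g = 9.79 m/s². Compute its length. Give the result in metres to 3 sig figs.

17.1 m

From T = 2π√(L/g), L = gT²/(4π²) = 9.79 × 8.310²/(4π²) = 17.1 m.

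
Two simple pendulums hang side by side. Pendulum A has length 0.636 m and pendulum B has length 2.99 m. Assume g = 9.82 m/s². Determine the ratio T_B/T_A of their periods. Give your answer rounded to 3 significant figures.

2.17

T ∝ √L, so T_B/T_A = √(L_B/L_A) = √(2.99/0.636) = 2.17.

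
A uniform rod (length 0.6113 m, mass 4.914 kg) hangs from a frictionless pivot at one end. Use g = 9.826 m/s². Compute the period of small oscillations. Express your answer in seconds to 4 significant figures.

For a physical pendulum T = 2π√(I/(mgd)), with d = 0.30565 m from pivot to centre of mass.
I_cm = mL²/12 = 4.914 × 0.6113²/12 = 0.15303 kg·m²; I = I_cm + md² = 0.15303 + 4.914 × 0.30565² = 0.61210 kg·m².
T = 2π√(0.61210/(4.914 × 9.826 × 0.30565)) = 1.280 s.

1.280 s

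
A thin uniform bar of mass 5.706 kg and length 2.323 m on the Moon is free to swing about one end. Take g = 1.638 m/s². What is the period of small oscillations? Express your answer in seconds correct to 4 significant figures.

For a physical pendulum T = 2π√(I/(mgd)), with d = 1.1615 m from pivot to centre of mass.
I_cm = mL²/12 = 5.706 × 2.323²/12 = 2.5660 kg·m²; I = I_cm + md² = 2.5660 + 5.706 × 1.1615² = 10.264 kg·m².
T = 2π√(10.264/(5.706 × 1.638 × 1.1615)) = 6.109 s.

6.109 s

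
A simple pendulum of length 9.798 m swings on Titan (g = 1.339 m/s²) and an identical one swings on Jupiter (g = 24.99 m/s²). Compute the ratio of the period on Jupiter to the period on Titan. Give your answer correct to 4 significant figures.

T ∝ 1/√g, so T₂/T₁ = √(g₁/g₂) = √(1.339/24.99) = 0.2315.

0.2315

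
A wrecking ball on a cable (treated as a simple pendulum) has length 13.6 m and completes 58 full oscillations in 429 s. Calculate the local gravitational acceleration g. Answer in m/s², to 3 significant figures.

T = 429/58 = 7.397 s.
From T = 2π√(L/g), g = 4π²L/T² = 4π² × 13.6/7.397² = 9.81 m/s².

9.81 m/s²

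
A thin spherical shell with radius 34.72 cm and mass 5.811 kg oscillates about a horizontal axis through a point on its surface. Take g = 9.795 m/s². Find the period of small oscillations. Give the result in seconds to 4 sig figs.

I_cm = (2/3)mr² = 0.46700 kg·m². The pivot is at distance d = 0.3472 m from the centre of mass.
By the parallel-axis theorem, I = I_cm + md² = 0.46700 + 0.70050 = 1.1675 kg·m².
T = 2π√(I/(mgd)) = 2π√(1.1675/(5.811 × 9.795 × 0.3472)) = 1.527 s.

1.527 s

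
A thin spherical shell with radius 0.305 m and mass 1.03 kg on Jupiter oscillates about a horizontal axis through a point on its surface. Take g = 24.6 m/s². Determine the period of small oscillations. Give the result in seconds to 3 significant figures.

0.903 s

I_cm = (2/3)mr² = 0.06388 kg·m². The pivot is at distance d = 0.305 m from the centre of mass.
By the parallel-axis theorem, I = I_cm + md² = 0.06388 + 0.09582 = 0.1597 kg·m².
T = 2π√(I/(mgd)) = 2π√(0.1597/(1.03 × 24.6 × 0.305)) = 0.903 s.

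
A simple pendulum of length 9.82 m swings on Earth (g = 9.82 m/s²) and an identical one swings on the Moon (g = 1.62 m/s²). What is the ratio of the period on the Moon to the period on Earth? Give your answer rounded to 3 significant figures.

T ∝ 1/√g, so T₂/T₁ = √(g₁/g₂) = √(9.82/1.62) = 2.46.

2.46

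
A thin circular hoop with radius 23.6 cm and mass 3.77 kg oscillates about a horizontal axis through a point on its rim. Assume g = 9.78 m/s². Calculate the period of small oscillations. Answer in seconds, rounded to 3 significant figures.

I_cm = mr² = 0.2100 kg·m². The pivot is at distance d = 0.236 m from the centre of mass.
By the parallel-axis theorem, I = I_cm + md² = 0.2100 + 0.2100 = 0.4199 kg·m².
T = 2π√(I/(mgd)) = 2π√(0.4199/(3.77 × 9.78 × 0.236)) = 1.38 s.

1.38 s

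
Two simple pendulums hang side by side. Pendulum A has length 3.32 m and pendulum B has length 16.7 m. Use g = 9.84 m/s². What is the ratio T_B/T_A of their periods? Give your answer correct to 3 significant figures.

2.24

T ∝ √L, so T_B/T_A = √(L_B/L_A) = √(16.7/3.32) = 2.24.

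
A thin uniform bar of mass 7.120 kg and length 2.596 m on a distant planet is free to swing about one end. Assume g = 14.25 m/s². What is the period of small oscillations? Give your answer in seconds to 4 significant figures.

For a physical pendulum T = 2π√(I/(mgd)), with d = 1.2980 m from pivot to centre of mass.
I_cm = mL²/12 = 7.120 × 2.596²/12 = 3.9986 kg·m²; I = I_cm + md² = 3.9986 + 7.120 × 1.2980² = 15.994 kg·m².
T = 2π√(15.994/(7.120 × 14.25 × 1.2980)) = 2.190 s.

2.190 s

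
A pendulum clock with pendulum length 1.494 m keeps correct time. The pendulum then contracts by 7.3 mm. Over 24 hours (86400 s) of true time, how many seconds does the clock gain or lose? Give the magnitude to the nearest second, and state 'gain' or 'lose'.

T ∝ √L, so T'/T = √(1.48670/1.494) = 0.997554.
In 86400 s of true time the clock registers 86400/0.997554 = 86611.9 s, so it gains 212 s.

gain 212 s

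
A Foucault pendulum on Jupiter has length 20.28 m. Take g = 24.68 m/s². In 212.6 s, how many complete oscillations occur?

37

T = 2π√(L/g) = 2π√(20.28/24.68) = 5.6956 s.
Number of complete oscillations = ⌊212.6/5.6956⌋ = ⌊37.327⌋ = 37.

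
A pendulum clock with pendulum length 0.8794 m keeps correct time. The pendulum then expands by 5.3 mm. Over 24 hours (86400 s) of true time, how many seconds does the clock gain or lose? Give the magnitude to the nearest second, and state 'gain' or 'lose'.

lose 259 s

T ∝ √L, so T'/T = √(0.88470/0.8794) = 1.00301.
In 86400 s of true time the clock registers 86400/1.00301 = 86140.8 s, so it loses 259 s.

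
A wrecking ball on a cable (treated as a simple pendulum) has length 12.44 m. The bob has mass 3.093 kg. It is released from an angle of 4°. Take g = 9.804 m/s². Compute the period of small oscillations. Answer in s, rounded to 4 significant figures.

T = 2π√(L/g) = 2π√(12.44/9.804) = 2π × 1.1264 = 7.078 s.

7.078 s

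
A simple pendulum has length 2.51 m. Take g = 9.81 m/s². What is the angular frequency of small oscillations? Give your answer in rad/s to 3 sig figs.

ω = √(g/L) = √(9.81/2.51) = 1.98 rad/s.

1.98 rad/s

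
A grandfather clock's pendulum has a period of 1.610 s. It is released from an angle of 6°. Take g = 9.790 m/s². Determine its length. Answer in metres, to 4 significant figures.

From T = 2π√(L/g), L = gT²/(4π²) = 9.790 × 1.6100²/(4π²) = 0.6428 m.

0.6428 m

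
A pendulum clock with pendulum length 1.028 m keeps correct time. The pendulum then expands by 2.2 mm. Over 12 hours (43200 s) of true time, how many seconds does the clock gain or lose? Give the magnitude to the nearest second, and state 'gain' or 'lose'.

T ∝ √L, so T'/T = √(1.03020/1.028) = 1.00107.
In 43200 s of true time the clock registers 43200/1.00107 = 43153.8 s, so it loses 46 s.

lose 46 s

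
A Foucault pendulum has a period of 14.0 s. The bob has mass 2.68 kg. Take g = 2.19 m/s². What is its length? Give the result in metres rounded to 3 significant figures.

From T = 2π√(L/g), L = gT²/(4π²) = 2.19 × 14.00²/(4π²) = 10.9 m.

10.9 m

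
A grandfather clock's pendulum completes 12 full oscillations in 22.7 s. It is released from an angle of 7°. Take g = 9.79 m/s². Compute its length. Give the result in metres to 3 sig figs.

0.887 m

T = 22.7/12 = 1.892 s.
From T = 2π√(L/g), L = gT²/(4π²) = 9.79 × 1.892²/(4π²) = 0.887 m.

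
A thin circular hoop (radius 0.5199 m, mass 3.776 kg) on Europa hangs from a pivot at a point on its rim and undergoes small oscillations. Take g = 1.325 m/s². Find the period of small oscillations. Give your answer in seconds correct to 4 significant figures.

I_cm = mr² = 1.0206 kg·m². The pivot is at distance d = 0.5199 m from the centre of mass.
By the parallel-axis theorem, I = I_cm + md² = 1.0206 + 1.0206 = 2.0413 kg·m².
T = 2π√(I/(mgd)) = 2π√(2.0413/(3.776 × 1.325 × 0.5199)) = 5.566 s.

5.566 s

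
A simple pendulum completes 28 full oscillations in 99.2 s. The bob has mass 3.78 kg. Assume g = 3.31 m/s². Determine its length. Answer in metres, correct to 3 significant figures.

1.05 m

T = 99.2/28 = 3.543 s.
From T = 2π√(L/g), L = gT²/(4π²) = 3.31 × 3.543²/(4π²) = 1.05 m.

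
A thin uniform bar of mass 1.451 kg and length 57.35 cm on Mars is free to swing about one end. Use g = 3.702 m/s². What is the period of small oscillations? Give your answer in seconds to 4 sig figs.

For a physical pendulum T = 2π√(I/(mgd)), with d = 0.28675 m from pivot to centre of mass.
I_cm = mL²/12 = 1.451 × 0.5735²/12 = 0.039770 kg·m²; I = I_cm + md² = 0.039770 + 1.451 × 0.28675² = 0.15908 kg·m².
T = 2π√(0.15908/(1.451 × 3.702 × 0.28675)) = 2.019 s.

2.019 s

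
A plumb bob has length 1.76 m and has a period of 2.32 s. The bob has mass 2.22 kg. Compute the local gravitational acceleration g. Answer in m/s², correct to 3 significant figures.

From T = 2π√(L/g), g = 4π²L/T² = 4π² × 1.76/2.320² = 12.9 m/s².

12.9 m/s²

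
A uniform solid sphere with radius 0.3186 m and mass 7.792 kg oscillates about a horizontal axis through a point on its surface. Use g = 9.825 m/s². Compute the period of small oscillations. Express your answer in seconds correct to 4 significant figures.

1.339 s

I_cm = (2/5)mr² = 0.31637 kg·m². The pivot is at distance d = 0.3186 m from the centre of mass.
By the parallel-axis theorem, I = I_cm + md² = 0.31637 + 0.79093 = 1.1073 kg·m².
T = 2π√(I/(mgd)) = 2π√(1.1073/(7.792 × 9.825 × 0.3186)) = 1.339 s.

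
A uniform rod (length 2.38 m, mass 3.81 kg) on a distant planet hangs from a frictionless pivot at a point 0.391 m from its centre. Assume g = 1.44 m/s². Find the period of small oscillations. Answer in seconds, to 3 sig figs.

6.62 s

For a physical pendulum T = 2π√(I/(mgd)), with d = 0.3910 m from pivot to centre of mass.
I_cm = mL²/12 = 3.81 × 2.38²/12 = 1.798 kg·m²; I = I_cm + md² = 1.798 + 3.81 × 0.3910² = 2.381 kg·m².
T = 2π√(2.381/(3.81 × 1.44 × 0.3910)) = 6.62 s.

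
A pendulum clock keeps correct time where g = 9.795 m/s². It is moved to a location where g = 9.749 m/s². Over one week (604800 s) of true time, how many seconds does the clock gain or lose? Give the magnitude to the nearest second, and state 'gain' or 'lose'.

The clock's period scales as T ∝ 1/√g, so T'/T = √(9.795/9.749) = 1.00236.
In 604800 s of true time the clock registers 604800/1.00236 = 603378.2 s, so it loses 1422 s.

lose 1422 s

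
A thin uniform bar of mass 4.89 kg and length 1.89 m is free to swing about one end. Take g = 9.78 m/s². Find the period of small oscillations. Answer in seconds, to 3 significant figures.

For a physical pendulum T = 2π√(I/(mgd)), with d = 0.9450 m from pivot to centre of mass.
I_cm = mL²/12 = 4.89 × 1.89²/12 = 1.456 kg·m²; I = I_cm + md² = 1.456 + 4.89 × 0.9450² = 5.823 kg·m².
T = 2π√(5.823/(4.89 × 9.78 × 0.9450)) = 2.26 s.

2.26 s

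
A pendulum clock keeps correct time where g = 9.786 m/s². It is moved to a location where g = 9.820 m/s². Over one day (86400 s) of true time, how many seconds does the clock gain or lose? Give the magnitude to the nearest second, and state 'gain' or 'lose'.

gain 150 s

The clock's period scales as T ∝ 1/√g, so T'/T = √(9.786/9.820) = 0.998267.
In 86400 s of true time the clock registers 86400/0.998267 = 86550.0 s, so it gains 150 s.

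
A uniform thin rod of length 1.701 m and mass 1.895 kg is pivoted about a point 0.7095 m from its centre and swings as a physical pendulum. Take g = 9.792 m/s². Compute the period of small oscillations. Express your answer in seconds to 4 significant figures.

For a physical pendulum T = 2π√(I/(mgd)), with d = 0.70950 m from pivot to centre of mass.
I_cm = mL²/12 = 1.895 × 1.701²/12 = 0.45692 kg·m²; I = I_cm + md² = 0.45692 + 1.895 × 0.70950² = 1.4108 kg·m².
T = 2π√(1.4108/(1.895 × 9.792 × 0.70950)) = 2.057 s.

2.057 s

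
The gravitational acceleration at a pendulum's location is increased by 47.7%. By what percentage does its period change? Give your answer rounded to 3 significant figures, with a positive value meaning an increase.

-17.7%

T ∝ 1/√g, so T'/T = 1/√(1.477) = 0.8228.
Percentage change in T = (0.8228 − 1) × 100% = -17.7%.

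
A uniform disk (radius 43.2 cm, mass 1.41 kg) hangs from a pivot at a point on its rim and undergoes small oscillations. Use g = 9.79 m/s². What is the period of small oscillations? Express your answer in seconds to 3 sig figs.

I_cm = ½mr² = 0.1316 kg·m². The pivot is at distance d = 0.432 m from the centre of mass.
By the parallel-axis theorem, I = I_cm + md² = 0.1316 + 0.2631 = 0.3947 kg·m².
T = 2π√(I/(mgd)) = 2π√(0.3947/(1.41 × 9.79 × 0.432)) = 1.62 s.

1.62 s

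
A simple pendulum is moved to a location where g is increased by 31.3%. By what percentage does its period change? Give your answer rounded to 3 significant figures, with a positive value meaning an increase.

-12.7%

T ∝ 1/√g, so T'/T = 1/√(1.313) = 0.8727.
Percentage change in T = (0.8727 − 1) × 100% = -12.7%.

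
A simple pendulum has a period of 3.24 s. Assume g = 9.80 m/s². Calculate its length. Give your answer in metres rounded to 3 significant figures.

From T = 2π√(L/g), L = gT²/(4π²) = 9.80 × 3.240²/(4π²) = 2.61 m.

2.61 m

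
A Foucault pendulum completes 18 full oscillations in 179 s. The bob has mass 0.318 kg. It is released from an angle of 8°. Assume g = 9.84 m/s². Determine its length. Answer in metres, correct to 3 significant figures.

24.6 m

T = 179/18 = 9.944 s.
From T = 2π√(L/g), L = gT²/(4π²) = 9.84 × 9.944²/(4π²) = 24.6 m.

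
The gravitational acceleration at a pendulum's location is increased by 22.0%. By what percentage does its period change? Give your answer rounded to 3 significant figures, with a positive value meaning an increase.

-9.46%

T ∝ 1/√g, so T'/T = 1/√(1.220) = 0.9054.
Percentage change in T = (0.9054 − 1) × 100% = -9.46%.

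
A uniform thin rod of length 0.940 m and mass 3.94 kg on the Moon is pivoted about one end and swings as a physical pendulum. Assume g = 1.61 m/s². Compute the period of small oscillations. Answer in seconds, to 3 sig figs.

3.92 s

For a physical pendulum T = 2π√(I/(mgd)), with d = 0.4700 m from pivot to centre of mass.
I_cm = mL²/12 = 3.94 × 0.940²/12 = 0.2901 kg·m²; I = I_cm + md² = 0.2901 + 3.94 × 0.4700² = 1.160 kg·m².
T = 2π√(1.160/(3.94 × 1.61 × 0.4700)) = 3.92 s.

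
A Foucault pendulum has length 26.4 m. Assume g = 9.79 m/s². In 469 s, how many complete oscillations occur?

T = 2π√(L/g) = 2π√(26.4/9.79) = 10.32 s.
Number of complete oscillations = ⌊469/10.32⌋ = ⌊45.46⌋ = 45.

45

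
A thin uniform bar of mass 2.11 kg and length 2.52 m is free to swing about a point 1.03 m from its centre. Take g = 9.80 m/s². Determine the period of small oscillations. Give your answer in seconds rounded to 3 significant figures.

2.49 s

For a physical pendulum T = 2π√(I/(mgd)), with d = 1.030 m from pivot to centre of mass.
I_cm = mL²/12 = 2.11 × 2.52²/12 = 1.117 kg·m²; I = I_cm + md² = 1.117 + 2.11 × 1.030² = 3.355 kg·m².
T = 2π√(3.355/(2.11 × 9.80 × 1.030)) = 2.49 s.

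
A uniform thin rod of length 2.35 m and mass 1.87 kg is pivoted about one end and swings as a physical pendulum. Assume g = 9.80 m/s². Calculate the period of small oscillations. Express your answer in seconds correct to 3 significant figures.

For a physical pendulum T = 2π√(I/(mgd)), with d = 1.175 m from pivot to centre of mass.
I_cm = mL²/12 = 1.87 × 2.35²/12 = 0.8606 kg·m²; I = I_cm + md² = 0.8606 + 1.87 × 1.175² = 3.442 kg·m².
T = 2π√(3.442/(1.87 × 9.80 × 1.175)) = 2.51 s.

2.51 s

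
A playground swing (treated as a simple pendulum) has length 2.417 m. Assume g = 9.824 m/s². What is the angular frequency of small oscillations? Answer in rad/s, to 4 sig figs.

ω = √(g/L) = √(9.824/2.417) = 2.016 rad/s.

2.016 rad/s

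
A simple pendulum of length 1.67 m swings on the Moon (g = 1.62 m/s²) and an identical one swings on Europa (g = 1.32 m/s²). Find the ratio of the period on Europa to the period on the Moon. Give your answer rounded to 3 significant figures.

1.11

T ∝ 1/√g, so T₂/T₁ = √(g₁/g₂) = √(1.62/1.32) = 1.11.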